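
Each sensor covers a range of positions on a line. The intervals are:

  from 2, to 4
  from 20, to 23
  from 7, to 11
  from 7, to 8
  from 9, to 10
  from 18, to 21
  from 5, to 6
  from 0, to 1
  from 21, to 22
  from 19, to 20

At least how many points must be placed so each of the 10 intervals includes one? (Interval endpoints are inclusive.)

Process intervals by earliest right end; each time one isn't hit yet, stab at its right endpoint.
By right end: [0,1]  [2,4]  [5,6]  [7,8]  [9,10]  [7,11]  [19,20]  [18,21]  [21,22]  [20,23]
[0,1] uncovered → point at 1; [2,4] uncovered → point at 4; [5,6] uncovered → point at 6; [7,8] uncovered → point at 8; [9,10] uncovered → point at 10; [19,20] uncovered → point at 20; [21,22] uncovered → point at 22.
Points: 1, 4, 6, 8, 10, 20, 22 (7 total).

7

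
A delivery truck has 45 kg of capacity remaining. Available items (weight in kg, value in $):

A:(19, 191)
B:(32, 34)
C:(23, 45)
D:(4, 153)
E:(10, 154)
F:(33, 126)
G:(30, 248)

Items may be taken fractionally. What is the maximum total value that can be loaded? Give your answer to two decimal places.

Order: D (153/4=38.25) > E (154/10=15.40) > A (191/19=10.05) > G (248/30=8.27) > F (126/33=3.82) > C (45/23=1.96) > B (34/32=1.06)
Fill: take D (4 @ 153) → take E (10 @ 154) → take A (19 @ 191) → take 12/30 of G → 99.20; 45/45 used.
Total value = 597.20

597.20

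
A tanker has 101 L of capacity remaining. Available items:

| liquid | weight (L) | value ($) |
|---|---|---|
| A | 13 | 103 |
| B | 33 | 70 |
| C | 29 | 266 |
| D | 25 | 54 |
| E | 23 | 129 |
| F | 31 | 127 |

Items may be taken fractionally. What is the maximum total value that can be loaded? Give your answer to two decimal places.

635.80

Greedy by value/weight ratio, highest first.
Ratios (sorted): C 9.17, A 7.92, E 5.61, F 4.10, D 2.16, B 2.12
take C (29 @ 266); take A (13 @ 103); take E (23 @ 129); take F (31 @ 127); take 5/25 of D → 10.80. Capacity used 101/101.
Total value = 635.80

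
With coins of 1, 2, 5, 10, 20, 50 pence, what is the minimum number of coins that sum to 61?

Use the largest denomination that fits, subtract, and repeat.
61 − 1×50→11 − 1×10→1 − 1×1→0
Total coins = 1 + 1 + 1 = 3

3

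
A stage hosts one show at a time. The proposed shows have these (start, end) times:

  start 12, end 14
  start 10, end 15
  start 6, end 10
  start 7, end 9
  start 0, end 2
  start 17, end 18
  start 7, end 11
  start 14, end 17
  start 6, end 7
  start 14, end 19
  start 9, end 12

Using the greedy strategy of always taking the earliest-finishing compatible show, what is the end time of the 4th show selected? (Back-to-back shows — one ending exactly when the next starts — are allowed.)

Sorted by end: (0,2)  (6,7)  (7,9)  (6,10)  (7,11)  (9,12)  (12,14)  (10,15)  (14,17)  (17,18)  (14,19)
take (0,2); take (6,7); take (7,9); skip (7,11); take (9,12); take (12,14); take (14,17); take (17,18).
Selected: (0,2) (6,7) (7,9) (9,12) (12,14) (14,17) (17,18)

12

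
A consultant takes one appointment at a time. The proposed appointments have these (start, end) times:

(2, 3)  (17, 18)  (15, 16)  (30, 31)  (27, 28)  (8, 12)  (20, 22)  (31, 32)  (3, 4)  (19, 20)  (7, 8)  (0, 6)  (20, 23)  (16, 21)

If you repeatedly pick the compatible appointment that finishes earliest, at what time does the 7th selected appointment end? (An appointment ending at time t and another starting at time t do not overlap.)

20

Sort by end time and greedily take each interval whose start is ≥ the last chosen end.
By end time: (2,3), (3,4), (0,6), (7,8), (8,12), (15,16), (17,18), (19,20), (16,21), (20,22), (20,23), (27,28), (30,31), (31,32).
Pick (2,3); next start ≥ 3 → (3,4); next start ≥ 4 → (7,8); next start ≥ 8 → (8,12); next start ≥ 12 → (15,16); next start ≥ 16 → (17,18); next start ≥ 18 → (19,20); next start ≥ 20 → (20,22); next start ≥ 22 → (27,28); next start ≥ 28 → (30,31); next start ≥ 31 → (31,32).
Selected: (2,3) (3,4) (7,8) (8,12) (15,16) (17,18) (19,20) (20,22) (27,28) (30,31) (31,32)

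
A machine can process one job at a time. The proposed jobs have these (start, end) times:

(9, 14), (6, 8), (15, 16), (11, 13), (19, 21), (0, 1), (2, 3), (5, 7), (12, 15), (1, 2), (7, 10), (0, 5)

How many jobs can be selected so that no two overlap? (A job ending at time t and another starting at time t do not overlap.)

Sort by end time and greedily take each interval whose start is ≥ the last chosen end.
Sorted by end: (0,1)  (1,2)  (2,3)  (0,5)  (5,7)  (6,8)  (7,10)  (11,13)  (9,14)  (12,15)  (15,16)  (19,21)
take (0,1); take (1,2); take (2,3); take (5,7); take (7,10); take (11,13); take (15,16); take (19,21).
Selected 8 jobs.

8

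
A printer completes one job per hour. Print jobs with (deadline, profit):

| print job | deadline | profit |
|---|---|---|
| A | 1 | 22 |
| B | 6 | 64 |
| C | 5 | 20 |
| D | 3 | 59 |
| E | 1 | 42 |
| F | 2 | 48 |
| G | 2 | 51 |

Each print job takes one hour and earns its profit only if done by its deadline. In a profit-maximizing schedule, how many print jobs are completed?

Profit order: B=64 D=59 G=51 F=48 E=42 A=22 C=20
Assign: B→slot 6, D→slot 3, G→slot 2, F→slot 1, E skipped, A skipped, C→slot 5.
Slots: [1:F] [2:G] [3:D] [5:C] [6:B]
5 of 7 scheduled.

5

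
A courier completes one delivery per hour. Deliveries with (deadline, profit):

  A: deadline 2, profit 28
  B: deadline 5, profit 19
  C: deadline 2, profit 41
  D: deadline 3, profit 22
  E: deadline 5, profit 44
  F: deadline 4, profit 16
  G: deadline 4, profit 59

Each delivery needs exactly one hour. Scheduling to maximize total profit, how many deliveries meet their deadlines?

5

Sort by profit descending; place each in the latest free slot ≤ its deadline.
By profit: G(d4,59), E(d5,44), C(d2,41), A(d2,28), D(d3,22), B(d5,19), F(d4,16)
G→slot 4; E→slot 5; C→slot 2; A→slot 1; D→slot 3; B skipped; F skipped.
5 of 7 scheduled.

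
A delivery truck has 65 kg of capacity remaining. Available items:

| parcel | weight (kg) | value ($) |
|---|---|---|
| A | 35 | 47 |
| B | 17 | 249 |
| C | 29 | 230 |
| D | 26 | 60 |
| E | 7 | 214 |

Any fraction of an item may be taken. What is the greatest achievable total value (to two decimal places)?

720.69

Order: E (214/7=30.57) > B (249/17=14.65) > C (230/29=7.93) > D (60/26=2.31) > A (47/35=1.34)
Fill: take E (7 @ 214) → take B (17 @ 249) → take C (29 @ 230) → take 12/26 of D → 27.69; 65/65 used.
Total value = 720.69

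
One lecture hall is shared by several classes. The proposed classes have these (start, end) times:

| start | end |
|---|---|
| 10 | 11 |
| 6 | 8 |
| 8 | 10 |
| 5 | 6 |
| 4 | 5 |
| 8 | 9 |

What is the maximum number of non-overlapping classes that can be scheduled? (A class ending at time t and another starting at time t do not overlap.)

5

Order by finish time; keep every interval that doesn't clash with the previous kept one.
By end time: (4,5), (5,6), (6,8), (8,9), (8,10), (10,11).
Pick (4,5); next start ≥ 5 → (5,6); next start ≥ 6 → (6,8); next start ≥ 8 → (8,9); next start ≥ 9 → (10,11).
Selected 5 classes.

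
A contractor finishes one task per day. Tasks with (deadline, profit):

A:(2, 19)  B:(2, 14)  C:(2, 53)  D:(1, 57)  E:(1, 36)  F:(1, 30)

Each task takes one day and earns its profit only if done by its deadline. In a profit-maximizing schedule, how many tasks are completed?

Take jobs in profit order; each goes to the latest open slot no later than its deadline.
Profit order: D=57 C=53 E=36 F=30 A=19 B=14
Assign: D→slot 1, C→slot 2, E skipped, F skipped, A skipped, B skipped.
Slots: [1:D] [2:C]
2 of 6 scheduled.

2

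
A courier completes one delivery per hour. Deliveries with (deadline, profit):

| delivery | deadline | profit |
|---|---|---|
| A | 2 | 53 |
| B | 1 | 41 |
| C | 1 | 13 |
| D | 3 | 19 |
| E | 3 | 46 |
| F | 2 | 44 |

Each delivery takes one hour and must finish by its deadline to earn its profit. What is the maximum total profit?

143

By profit: A(d2,53), E(d3,46), F(d2,44), B(d1,41), D(d3,19), C(d1,13)
A→slot 2; E→slot 3; F→slot 1; B skipped; D skipped; C skipped.
Profit = 44 + 53 + 46 = 143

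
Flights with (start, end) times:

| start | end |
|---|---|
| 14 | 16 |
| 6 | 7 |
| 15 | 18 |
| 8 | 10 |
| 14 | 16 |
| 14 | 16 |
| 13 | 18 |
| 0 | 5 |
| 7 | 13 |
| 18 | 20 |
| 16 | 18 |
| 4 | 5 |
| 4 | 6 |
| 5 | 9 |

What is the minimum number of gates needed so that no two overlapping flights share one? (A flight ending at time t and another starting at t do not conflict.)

starts: [0, 4, 4, 5, 6, 7, 8, 13, 14, 14, 14, 15, 16, 18]
ends:   [5, 5, 6, 7, 9, 10, 13, 16, 16, 16, 18, 18, 18, 20]
s0→1 s4→2 s4→3 e5→2 e5→1 s5→2 e6→1 s6→2 e7→1 s7→2 s8→3 e9→2 e10→1 e13→0 s13→1 s14→2 s14→3 s14→4 s15→5  — peak 5.

5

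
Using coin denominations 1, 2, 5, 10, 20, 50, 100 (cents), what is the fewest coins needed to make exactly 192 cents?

5

Greedy: take as many of the largest coin as possible, then repeat with the remainder.
192 − 1×100→92 − 1×50→42 − 2×20→2 − 1×2→0
Total coins = 1 + 1 + 2 + 1 = 5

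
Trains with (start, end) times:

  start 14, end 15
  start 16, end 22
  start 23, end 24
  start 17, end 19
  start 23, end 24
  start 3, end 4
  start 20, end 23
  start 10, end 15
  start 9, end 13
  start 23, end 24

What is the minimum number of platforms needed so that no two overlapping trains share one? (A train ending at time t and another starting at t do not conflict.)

3

Events (time:±→running): 3:+→1 4:-→0 9:+→1 10:+→2 13:-→1 14:+→2 15:-→1 15:-→0 16:+→1 17:+→2 19:-→1 20:+→2 22:-→1 23:-→0 23:+→1 23:+→2 23:+→3 … peak 3.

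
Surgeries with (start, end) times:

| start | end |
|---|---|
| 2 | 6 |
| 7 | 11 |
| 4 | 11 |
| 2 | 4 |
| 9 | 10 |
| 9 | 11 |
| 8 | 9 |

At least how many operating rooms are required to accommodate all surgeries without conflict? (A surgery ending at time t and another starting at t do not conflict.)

4

The answer is the maximum number of intervals overlapping at any instant.
Events (time:±→running): 2:+→1 2:+→2 4:-→1 4:+→2 6:-→1 7:+→2 8:+→3 9:-→2 9:+→3 9:+→4 … peak 4.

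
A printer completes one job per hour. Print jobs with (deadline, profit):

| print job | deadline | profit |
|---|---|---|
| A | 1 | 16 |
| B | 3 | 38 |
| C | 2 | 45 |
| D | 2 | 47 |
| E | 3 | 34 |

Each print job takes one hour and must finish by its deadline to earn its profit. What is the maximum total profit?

130

Profit order: D=47 C=45 B=38 E=34 A=16
Assign: D→slot 2, C→slot 1, B→slot 3, E skipped, A skipped.
Slots: [1:C] [2:D] [3:B]
Profit = 45 + 47 + 38 = 130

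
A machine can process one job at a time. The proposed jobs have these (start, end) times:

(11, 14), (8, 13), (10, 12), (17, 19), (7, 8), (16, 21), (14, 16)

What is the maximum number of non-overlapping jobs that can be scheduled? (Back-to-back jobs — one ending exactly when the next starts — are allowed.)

4

By end time: (7,8), (10,12), (8,13), (11,14), (14,16), (17,19), (16,21).
Pick (7,8); next start ≥ 8 → (10,12); next start ≥ 12 → (14,16); next start ≥ 16 → (17,19).
Selected 4 jobs.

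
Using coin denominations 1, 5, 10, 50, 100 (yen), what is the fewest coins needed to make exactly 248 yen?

10

Use the largest denomination that fits, subtract, and repeat.
248 − 2×100→48 − 4×10→8 − 1×5→3 − 3×1→0
Total coins = 2 + 4 + 1 + 3 = 10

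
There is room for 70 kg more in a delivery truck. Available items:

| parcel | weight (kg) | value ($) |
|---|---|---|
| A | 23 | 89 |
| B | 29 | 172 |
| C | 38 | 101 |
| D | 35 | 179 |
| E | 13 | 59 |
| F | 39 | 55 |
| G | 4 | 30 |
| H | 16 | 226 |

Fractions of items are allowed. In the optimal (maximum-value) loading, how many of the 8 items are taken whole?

Sort by value per unit weight and fill in that order.
Order: H (226/16=14.12) > G (30/4=7.50) > B (172/29=5.93) > D (179/35=5.11) > E (59/13=4.54) > A (89/23=3.87) > C (101/38=2.66) > F (55/39=1.41)
Fill: take H (16 @ 226) → take G (4 @ 30) → take B (29 @ 172) → take 21/35 of D → 107.40; 70/70 used.
3 item(s) taken whole; one partial (take 21/35 of D).

3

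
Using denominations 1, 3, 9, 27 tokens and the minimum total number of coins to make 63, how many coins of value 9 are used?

1

Greedy: take as many of the largest coin as possible, then repeat with the remainder.
63 = 2×27 + 1×9
Count of 9: 1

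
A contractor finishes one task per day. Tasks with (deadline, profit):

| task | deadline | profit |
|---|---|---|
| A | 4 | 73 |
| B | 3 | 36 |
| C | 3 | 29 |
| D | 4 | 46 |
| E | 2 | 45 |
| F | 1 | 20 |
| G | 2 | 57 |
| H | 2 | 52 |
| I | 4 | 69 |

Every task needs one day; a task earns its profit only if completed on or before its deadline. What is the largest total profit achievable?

Take jobs in profit order; each goes to the latest open slot no later than its deadline.
Profit order: A=73 I=69 G=57 H=52 D=46 E=45 B=36 C=29 F=20
Assign: A→slot 4, I→slot 3, G→slot 2, H→slot 1, D skipped, E skipped, B skipped, C skipped, F skipped.
Slots: [1:H] [2:G] [3:I] [4:A]
Profit = 52 + 57 + 69 + 73 = 251

251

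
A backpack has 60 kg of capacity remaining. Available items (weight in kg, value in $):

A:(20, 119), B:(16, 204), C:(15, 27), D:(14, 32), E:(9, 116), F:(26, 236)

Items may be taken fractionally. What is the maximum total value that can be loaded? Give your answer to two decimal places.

609.55

Greedy by value/weight ratio, highest first.
Ratios (sorted): E 12.89, B 12.75, F 9.08, A 5.95, D 2.29, C 1.80
take E (9 @ 116); take B (16 @ 204); take F (26 @ 236); take 9/20 of A → 53.55. Capacity used 60/60.
Total value = 609.55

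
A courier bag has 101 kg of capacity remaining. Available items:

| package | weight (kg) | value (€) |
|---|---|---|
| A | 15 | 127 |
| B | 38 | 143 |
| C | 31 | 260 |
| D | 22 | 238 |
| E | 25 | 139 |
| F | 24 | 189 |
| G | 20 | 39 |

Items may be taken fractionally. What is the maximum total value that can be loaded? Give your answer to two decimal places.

864.04

Order: D (238/22=10.82) > A (127/15=8.47) > C (260/31=8.39) > F (189/24=7.88) > E (139/25=5.56) > B (143/38=3.76) > G (39/20=1.95)
Fill: take D (22 @ 238) → take A (15 @ 127) → take C (31 @ 260) → take F (24 @ 189) → take 9/25 of E → 50.04; 101/101 used.
Total value = 864.04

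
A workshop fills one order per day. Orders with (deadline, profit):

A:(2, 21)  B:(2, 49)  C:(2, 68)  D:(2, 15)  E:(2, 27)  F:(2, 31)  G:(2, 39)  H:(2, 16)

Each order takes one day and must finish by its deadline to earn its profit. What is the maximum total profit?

Profit order: C=68 B=49 G=39 F=31 E=27 A=21 H=16 D=15
Assign: C→slot 2, B→slot 1, G skipped, F skipped, E skipped, A skipped, H skipped, D skipped.
Slots: [1:B] [2:C]
Profit = 49 + 68 = 117

117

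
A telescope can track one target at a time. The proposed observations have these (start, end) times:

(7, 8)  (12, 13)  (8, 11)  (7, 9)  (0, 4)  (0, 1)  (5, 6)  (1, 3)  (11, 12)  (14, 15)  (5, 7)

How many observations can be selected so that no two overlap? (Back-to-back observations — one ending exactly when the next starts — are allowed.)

Sort by end time and greedily take each interval whose start is ≥ the last chosen end.
Sorted by end: (0,1)  (1,3)  (0,4)  (5,6)  (5,7)  (7,8)  (7,9)  (8,11)  (11,12)  (12,13)  (14,15)
take (0,1); take (1,3); take (5,6); take (7,8); take (8,11); take (11,12); take (12,13); take (14,15).
Selected 8 observations.

8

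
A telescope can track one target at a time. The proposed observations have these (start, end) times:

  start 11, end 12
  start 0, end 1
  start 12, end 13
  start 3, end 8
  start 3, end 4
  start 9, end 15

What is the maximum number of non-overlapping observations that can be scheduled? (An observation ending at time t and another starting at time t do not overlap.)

By end time: (0,1), (3,4), (3,8), (11,12), (12,13), (9,15).
Pick (0,1); next start ≥ 1 → (3,4); next start ≥ 4 → (11,12); next start ≥ 12 → (12,13).
Selected 4 observations.

4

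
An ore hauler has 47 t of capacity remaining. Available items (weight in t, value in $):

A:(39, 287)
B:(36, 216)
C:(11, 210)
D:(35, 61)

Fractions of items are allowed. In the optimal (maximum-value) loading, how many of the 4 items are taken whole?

Greedy by value/weight ratio, highest first.
Order: C (210/11=19.09) > A (287/39=7.36) > B (216/36=6.00) > D (61/35=1.74)
Fill: take C (11 @ 210) → take 36/39 of A → 264.92; 47/47 used.
1 item(s) taken whole; one partial (take 36/39 of A).

1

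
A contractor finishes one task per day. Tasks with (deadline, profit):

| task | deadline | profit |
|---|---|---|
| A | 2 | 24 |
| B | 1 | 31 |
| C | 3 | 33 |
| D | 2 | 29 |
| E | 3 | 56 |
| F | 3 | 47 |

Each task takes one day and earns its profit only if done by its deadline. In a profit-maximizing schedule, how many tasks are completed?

Sort by profit descending; place each in the latest free slot ≤ its deadline.
Profit order: E=56 F=47 C=33 B=31 D=29 A=24
Assign: E→slot 3, F→slot 2, C→slot 1, B skipped, D skipped, A skipped.
Slots: [1:C] [2:F] [3:E]
3 of 6 scheduled.

3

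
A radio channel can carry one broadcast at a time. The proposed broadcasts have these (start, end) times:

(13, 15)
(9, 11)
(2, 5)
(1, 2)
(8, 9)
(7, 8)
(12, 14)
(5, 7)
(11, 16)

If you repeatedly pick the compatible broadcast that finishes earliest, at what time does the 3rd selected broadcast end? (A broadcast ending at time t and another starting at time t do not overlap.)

7

Sort by end time and greedily take each interval whose start is ≥ the last chosen end.
Sorted by end: (1,2)  (2,5)  (5,7)  (7,8)  (8,9)  (9,11)  (12,14)  (13,15)  (11,16)
take (1,2); take (2,5); take (5,7); take (7,8); take (8,9); take (9,11); take (12,14); skip (11,16).
Selected: (1,2) (2,5) (5,7) (7,8) (8,9) (9,11) (12,14)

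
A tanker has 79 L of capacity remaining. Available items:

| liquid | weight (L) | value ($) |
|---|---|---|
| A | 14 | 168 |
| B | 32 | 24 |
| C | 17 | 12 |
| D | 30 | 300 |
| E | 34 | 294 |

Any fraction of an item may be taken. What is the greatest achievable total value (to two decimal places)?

Sort by value per unit weight and fill in that order.
Ratios (sorted): A 12.00, D 10.00, E 8.65, B 0.75, C 0.71
take A (14 @ 168); take D (30 @ 300); take E (34 @ 294); take 1/32 of B → 0.75. Capacity used 79/79.
Total value = 762.75

762.75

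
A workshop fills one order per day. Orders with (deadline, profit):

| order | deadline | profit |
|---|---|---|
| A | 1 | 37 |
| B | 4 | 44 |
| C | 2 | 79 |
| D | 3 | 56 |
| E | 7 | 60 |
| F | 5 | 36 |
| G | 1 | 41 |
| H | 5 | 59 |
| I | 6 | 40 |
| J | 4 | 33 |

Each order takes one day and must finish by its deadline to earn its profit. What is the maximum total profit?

Sort by profit descending; place each in the latest free slot ≤ its deadline.
Profit order: C=79 E=60 H=59 D=56 B=44 G=41 I=40 A=37 F=36 J=33
Assign: C→slot 2, E→slot 7, H→slot 5, D→slot 3, B→slot 4, G→slot 1, I→slot 6, A skipped, F skipped, J skipped.
Slots: [1:G] [2:C] [3:D] [4:B] [5:H] [6:I] [7:E]
Profit = 41 + 79 + 56 + 44 + 59 + 40 + 60 = 379

379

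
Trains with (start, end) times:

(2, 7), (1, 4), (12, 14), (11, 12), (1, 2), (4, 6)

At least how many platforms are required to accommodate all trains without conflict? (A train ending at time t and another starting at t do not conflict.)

Events (time:±→running): 1:+→1 1:+→2 … peak 2.

2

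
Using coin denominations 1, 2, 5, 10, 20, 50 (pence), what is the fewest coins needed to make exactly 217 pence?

7

217 = 4×50 + 1×10 + 1×5 + 1×2
Total coins = 4 + 1 + 1 + 1 = 7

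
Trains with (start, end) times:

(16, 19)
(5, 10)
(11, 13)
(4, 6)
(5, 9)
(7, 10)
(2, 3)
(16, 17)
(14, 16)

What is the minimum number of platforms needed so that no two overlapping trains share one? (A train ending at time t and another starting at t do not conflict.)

3

Count concurrent intervals with a sweep; the peak is the room count.
starts: [2, 4, 5, 5, 7, 11, 14, 16, 16]
ends:   [3, 6, 9, 10, 10, 13, 16, 17, 19]
s2→1 e3→0 s4→1 s5→2 s5→3  — peak 3.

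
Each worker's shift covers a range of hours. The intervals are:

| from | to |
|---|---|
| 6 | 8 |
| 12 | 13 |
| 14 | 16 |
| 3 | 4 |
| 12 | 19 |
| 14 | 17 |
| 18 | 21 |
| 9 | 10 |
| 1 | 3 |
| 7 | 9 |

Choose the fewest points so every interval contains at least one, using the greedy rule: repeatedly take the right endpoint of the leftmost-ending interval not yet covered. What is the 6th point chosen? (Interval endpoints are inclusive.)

21

By right end: [1,3]  [3,4]  [6,8]  [7,9]  [9,10]  [12,13]  [14,16]  [14,17]  [12,19]  [18,21]
[1,3] uncovered → point at 3; [6,8] uncovered → point at 8; [9,10] uncovered → point at 10; [12,13] uncovered → point at 13; [14,16] uncovered → point at 16; [18,21] uncovered → point at 21.
Points: 3, 8, 10, 13, 16, 21 (6 total).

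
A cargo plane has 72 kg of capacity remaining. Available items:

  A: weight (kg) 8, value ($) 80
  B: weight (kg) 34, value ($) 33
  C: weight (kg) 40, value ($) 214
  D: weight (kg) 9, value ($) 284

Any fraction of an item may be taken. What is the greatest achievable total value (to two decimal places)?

Ratios (sorted): D 31.56, A 10.00, C 5.35, B 0.97
take D (9 @ 284); take A (8 @ 80); take C (40 @ 214); take 15/34 of B → 14.56. Capacity used 72/72.
Total value = 592.56

592.56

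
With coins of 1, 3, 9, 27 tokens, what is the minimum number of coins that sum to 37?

3

37 − 1×27→10 − 1×9→1 − 1×1→0
Total coins = 1 + 1 + 1 = 3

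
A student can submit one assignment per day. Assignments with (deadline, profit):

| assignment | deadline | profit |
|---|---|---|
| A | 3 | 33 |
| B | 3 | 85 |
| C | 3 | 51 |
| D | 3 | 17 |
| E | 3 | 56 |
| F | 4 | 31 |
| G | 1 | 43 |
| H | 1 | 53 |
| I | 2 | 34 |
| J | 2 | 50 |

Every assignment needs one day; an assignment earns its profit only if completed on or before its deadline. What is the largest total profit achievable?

225

Take jobs in profit order; each goes to the latest open slot no later than its deadline.
Profit order: B=85 E=56 H=53 C=51 J=50 G=43 I=34 A=33 F=31 D=17
Assign: B→slot 3, E→slot 2, H→slot 1, C skipped, J skipped, G skipped, I skipped, A skipped, F→slot 4, D skipped.
Slots: [1:H] [2:E] [3:B] [4:F]
Profit = 53 + 56 + 85 + 31 = 225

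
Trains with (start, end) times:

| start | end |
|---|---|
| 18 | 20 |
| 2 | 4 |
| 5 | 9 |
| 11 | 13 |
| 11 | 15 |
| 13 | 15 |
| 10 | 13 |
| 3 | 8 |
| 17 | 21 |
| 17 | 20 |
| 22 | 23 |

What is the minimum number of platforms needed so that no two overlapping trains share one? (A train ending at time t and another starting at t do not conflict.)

starts: [2, 3, 5, 10, 11, 11, 13, 17, 17, 18, 22]
ends:   [4, 8, 9, 13, 13, 15, 15, 20, 20, 21, 23]
s2→1 s3→2 e4→1 s5→2 e8→1 e9→0 s10→1 s11→2 s11→3  — peak 3.

3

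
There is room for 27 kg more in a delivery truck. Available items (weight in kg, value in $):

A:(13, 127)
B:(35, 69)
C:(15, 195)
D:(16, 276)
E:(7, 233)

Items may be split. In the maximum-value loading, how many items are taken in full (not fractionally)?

2

Ratios (sorted): E 33.29, D 17.25, C 13.00, A 9.77, B 1.97
take E (7 @ 233); take D (16 @ 276); take 4/15 of C → 52.00. Capacity used 27/27.
2 item(s) taken whole; one partial (take 4/15 of C).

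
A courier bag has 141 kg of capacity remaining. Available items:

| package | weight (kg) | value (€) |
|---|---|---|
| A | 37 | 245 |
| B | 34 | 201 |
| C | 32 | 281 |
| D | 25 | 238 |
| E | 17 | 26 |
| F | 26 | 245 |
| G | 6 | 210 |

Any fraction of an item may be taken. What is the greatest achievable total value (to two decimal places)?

1307.68

Greedy by value/weight ratio, highest first.
Order: G (210/6=35.00) > D (238/25=9.52) > F (245/26=9.42) > C (281/32=8.78) > A (245/37=6.62) > B (201/34=5.91) > E (26/17=1.53)
Fill: take G (6 @ 210) → take D (25 @ 238) → take F (26 @ 245) → take C (32 @ 281) → take A (37 @ 245) → take 15/34 of B → 88.68; 141/141 used.
Total value = 1307.68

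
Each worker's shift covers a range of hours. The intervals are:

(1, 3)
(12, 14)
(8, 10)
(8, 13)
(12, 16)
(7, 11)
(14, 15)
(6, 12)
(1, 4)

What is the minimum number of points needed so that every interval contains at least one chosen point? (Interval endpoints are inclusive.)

Sort by right endpoint; whenever an interval is uncovered, place a point at its right end.
By right end: [1,3]  [1,4]  [8,10]  [7,11]  [6,12]  [8,13]  [12,14]  [14,15]  [12,16]
[1,3] uncovered → point at 3; [8,10] uncovered → point at 10; [12,14] uncovered → point at 14.
Points: 3, 10, 14 (3 total).

3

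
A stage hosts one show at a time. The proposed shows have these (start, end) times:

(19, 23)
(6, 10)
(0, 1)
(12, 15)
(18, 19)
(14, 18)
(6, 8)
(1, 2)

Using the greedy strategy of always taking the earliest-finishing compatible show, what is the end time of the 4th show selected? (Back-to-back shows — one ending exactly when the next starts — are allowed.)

Greedy by earliest finish: after sorting by end time, pick each interval compatible with the last pick.
By end time: (0,1), (1,2), (6,8), (6,10), (12,15), (14,18), (18,19), (19,23).
Pick (0,1); next start ≥ 1 → (1,2); next start ≥ 2 → (6,8); next start ≥ 8 → (12,15); next start ≥ 15 → (18,19); next start ≥ 19 → (19,23).
Selected: (0,1) (1,2) (6,8) (12,15) (18,19) (19,23)

15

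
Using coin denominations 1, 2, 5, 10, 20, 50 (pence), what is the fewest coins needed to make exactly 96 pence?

5

Use the largest denomination that fits, subtract, and repeat.
96 − 1×50→46 − 2×20→6 − 1×5→1 − 1×1→0
Total coins = 1 + 2 + 1 + 1 = 5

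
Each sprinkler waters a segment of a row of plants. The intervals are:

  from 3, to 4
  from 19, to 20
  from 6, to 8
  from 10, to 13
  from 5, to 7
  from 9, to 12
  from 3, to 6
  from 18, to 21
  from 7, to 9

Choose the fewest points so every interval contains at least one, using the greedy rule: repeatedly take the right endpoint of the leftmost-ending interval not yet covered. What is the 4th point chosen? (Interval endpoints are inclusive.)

Process intervals by earliest right end; each time one isn't hit yet, stab at its right endpoint.
Sorted: [3,4] [3,6] [5,7] [6,8] [7,9] [9,12] [10,13] [19,20] [18,21]
{[3,4],[3,6]} hit by 4; {[5,7],[6,8],[7,9]} hit by 7; {[9,12],[10,13]} hit by 12; {[19,20],[18,21]} hit by 20.
Points: 4, 7, 12, 20 (4 total).

20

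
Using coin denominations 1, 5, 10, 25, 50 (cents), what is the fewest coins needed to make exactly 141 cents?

6

141 = 2×50 + 1×25 + 1×10 + 1×5 + 1×1
Total coins = 2 + 1 + 1 + 1 + 1 = 6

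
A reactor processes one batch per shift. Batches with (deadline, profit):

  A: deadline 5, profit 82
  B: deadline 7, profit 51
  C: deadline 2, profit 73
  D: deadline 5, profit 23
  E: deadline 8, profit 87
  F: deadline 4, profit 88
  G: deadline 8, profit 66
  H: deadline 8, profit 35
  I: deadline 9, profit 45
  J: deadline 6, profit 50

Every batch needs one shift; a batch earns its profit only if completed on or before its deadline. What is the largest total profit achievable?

577

Sort by profit descending; place each in the latest free slot ≤ its deadline.
By profit: F(d4,88), E(d8,87), A(d5,82), C(d2,73), G(d8,66), B(d7,51), J(d6,50), I(d9,45), H(d8,35), D(d5,23)
F→slot 4; E→slot 8; A→slot 5; C→slot 2; G→slot 7; B→slot 6; J→slot 3; I→slot 9; H→slot 1; D skipped.
Profit = 35 + 73 + 50 + 88 + 82 + 51 + 66 + 87 + 45 = 577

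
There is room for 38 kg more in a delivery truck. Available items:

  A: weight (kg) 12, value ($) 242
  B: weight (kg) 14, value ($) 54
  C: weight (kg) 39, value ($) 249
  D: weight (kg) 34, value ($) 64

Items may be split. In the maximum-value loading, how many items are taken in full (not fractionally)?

1

Ratios (sorted): A 20.17, C 6.38, B 3.86, D 1.88
take A (12 @ 242); take 26/39 of C → 166.00. Capacity used 38/38.
1 item(s) taken whole; one partial (take 26/39 of C).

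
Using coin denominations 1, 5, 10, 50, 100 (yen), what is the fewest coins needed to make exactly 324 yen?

9

Greedy: take as many of the largest coin as possible, then repeat with the remainder.
324 − 3×100→24 − 2×10→4 − 4×1→0
Total coins = 3 + 2 + 4 = 9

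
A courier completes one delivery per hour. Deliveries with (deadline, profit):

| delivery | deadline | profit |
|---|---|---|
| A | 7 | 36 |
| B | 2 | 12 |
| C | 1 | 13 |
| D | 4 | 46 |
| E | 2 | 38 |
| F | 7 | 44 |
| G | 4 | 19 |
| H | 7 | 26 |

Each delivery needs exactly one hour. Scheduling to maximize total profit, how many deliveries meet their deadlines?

Sort by profit descending; place each in the latest free slot ≤ its deadline.
Profit order: D=46 F=44 E=38 A=36 H=26 G=19 C=13 B=12
Assign: D→slot 4, F→slot 7, E→slot 2, A→slot 6, H→slot 5, G→slot 3, C→slot 1, B skipped.
Slots: [1:C] [2:E] [3:G] [4:D] [5:H] [6:A] [7:F]
7 of 8 scheduled.

7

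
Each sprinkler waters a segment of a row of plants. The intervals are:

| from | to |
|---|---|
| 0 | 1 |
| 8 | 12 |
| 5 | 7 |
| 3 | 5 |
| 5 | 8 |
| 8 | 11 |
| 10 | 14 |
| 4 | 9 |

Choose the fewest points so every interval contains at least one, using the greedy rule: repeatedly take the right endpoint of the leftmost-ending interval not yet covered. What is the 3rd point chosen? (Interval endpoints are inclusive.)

Process intervals by earliest right end; each time one isn't hit yet, stab at its right endpoint.
Sorted: [0,1] [3,5] [5,7] [5,8] [4,9] [8,11] [8,12] [10,14]
{[0,1]} hit by 1; {[3,5],[5,7],[5,8],[4,9]} hit by 5; {[8,11],[8,12],[10,14]} hit by 11.
Points: 1, 5, 11 (3 total).

11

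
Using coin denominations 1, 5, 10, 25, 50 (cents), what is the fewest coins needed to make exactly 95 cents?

4

Use the largest denomination that fits, subtract, and repeat.
95 − 1×50→45 − 1×25→20 − 2×10→0
Total coins = 1 + 1 + 2 = 4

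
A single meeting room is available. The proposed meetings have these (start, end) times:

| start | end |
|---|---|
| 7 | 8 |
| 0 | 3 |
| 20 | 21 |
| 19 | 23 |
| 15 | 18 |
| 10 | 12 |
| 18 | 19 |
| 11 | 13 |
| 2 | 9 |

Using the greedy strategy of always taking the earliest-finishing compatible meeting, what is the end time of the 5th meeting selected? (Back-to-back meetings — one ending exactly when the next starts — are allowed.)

19

Greedy by earliest finish: after sorting by end time, pick each interval compatible with the last pick.
Sorted by end: (0,3)  (7,8)  (2,9)  (10,12)  (11,13)  (15,18)  (18,19)  (20,21)  (19,23)
take (0,3); take (7,8); skip (2,9); take (10,12); take (15,18); take (18,19); take (20,21).
Selected: (0,3) (7,8) (10,12) (15,18) (18,19) (20,21)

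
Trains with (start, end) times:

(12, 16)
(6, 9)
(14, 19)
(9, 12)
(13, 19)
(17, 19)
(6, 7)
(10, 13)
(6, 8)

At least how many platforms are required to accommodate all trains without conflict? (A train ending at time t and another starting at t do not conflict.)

3

Events (time:±→running): 6:+→1 6:+→2 6:+→3 … peak 3.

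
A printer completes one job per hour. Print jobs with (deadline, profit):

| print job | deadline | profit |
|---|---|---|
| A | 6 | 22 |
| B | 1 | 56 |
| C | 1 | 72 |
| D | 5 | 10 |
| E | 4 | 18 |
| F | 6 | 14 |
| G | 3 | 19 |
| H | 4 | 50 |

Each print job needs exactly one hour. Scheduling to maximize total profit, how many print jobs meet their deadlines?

Profit order: C=72 B=56 H=50 A=22 G=19 E=18 F=14 D=10
Assign: C→slot 1, B skipped, H→slot 4, A→slot 6, G→slot 3, E→slot 2, F→slot 5, D skipped.
Slots: [1:C] [2:E] [3:G] [4:H] [5:F] [6:A]
6 of 8 scheduled.

6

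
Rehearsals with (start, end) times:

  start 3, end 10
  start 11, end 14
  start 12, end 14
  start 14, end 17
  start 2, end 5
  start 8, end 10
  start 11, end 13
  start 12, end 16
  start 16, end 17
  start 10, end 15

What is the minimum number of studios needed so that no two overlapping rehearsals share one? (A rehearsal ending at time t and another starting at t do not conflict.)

Count concurrent intervals with a sweep; the peak is the room count.
starts: [2, 3, 8, 10, 11, 11, 12, 12, 14, 16]
ends:   [5, 10, 10, 13, 14, 14, 15, 16, 17, 17]
s2→1 s3→2 e5→1 s8→2 e10→1 e10→0 s10→1 s11→2 s11→3 s12→4 s12→5  — peak 5.

5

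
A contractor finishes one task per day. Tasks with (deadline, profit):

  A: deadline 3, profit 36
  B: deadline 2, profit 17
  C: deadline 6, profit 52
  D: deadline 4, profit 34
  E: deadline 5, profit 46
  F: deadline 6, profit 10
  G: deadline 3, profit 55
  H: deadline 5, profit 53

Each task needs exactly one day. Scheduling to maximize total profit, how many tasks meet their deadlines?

6

Take jobs in profit order; each goes to the latest open slot no later than its deadline.
By profit: G(d3,55), H(d5,53), C(d6,52), E(d5,46), A(d3,36), D(d4,34), B(d2,17), F(d6,10)
G→slot 3; H→slot 5; C→slot 6; E→slot 4; A→slot 2; D→slot 1; B skipped; F skipped.
6 of 8 scheduled.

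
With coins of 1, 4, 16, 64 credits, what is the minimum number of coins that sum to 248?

8

Greedy: take as many of the largest coin as possible, then repeat with the remainder.
248 = 3×64 + 3×16 + 2×4
Total coins = 3 + 3 + 2 = 8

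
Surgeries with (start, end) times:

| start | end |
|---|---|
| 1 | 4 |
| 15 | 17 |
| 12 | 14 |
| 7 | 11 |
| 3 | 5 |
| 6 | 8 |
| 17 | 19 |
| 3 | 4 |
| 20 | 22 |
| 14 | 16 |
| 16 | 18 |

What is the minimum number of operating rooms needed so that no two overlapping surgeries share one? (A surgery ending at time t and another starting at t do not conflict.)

starts: [1, 3, 3, 6, 7, 12, 14, 15, 16, 17, 20]
ends:   [4, 4, 5, 8, 11, 14, 16, 17, 18, 19, 22]
s1→1 s3→2 s3→3  — peak 3.

3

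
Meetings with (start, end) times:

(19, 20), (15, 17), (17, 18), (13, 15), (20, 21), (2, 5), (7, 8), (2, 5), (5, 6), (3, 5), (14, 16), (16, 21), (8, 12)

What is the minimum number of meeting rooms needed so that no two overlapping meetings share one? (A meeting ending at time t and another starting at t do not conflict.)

3

Events (time:±→running): 2:+→1 2:+→2 3:+→3 … peak 3.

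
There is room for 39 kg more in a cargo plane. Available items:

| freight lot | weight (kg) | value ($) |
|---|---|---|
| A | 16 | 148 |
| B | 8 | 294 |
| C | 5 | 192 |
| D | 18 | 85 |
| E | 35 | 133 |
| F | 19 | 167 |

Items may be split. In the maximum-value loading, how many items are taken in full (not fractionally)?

3

Greedy by value/weight ratio, highest first.
Order: C (192/5=38.40) > B (294/8=36.75) > A (148/16=9.25) > F (167/19=8.79) > D (85/18=4.72) > E (133/35=3.80)
Fill: take C (5 @ 192) → take B (8 @ 294) → take A (16 @ 148) → take 10/19 of F → 87.89; 39/39 used.
3 item(s) taken whole; one partial (take 10/19 of F).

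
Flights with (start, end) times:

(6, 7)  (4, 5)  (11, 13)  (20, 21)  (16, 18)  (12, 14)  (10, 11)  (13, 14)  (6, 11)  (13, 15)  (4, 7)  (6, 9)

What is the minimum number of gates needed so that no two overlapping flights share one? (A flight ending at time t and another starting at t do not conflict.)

4

Events (time:±→running): 4:+→1 4:+→2 5:-→1 6:+→2 6:+→3 6:+→4 … peak 4.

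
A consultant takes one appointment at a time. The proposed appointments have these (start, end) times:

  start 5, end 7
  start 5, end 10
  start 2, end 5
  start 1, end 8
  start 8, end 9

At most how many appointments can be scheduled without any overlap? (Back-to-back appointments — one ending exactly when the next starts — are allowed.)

Sorted by end: (2,5)  (5,7)  (1,8)  (8,9)  (5,10)
take (2,5); take (5,7); take (8,9).
Selected 3 appointments.

3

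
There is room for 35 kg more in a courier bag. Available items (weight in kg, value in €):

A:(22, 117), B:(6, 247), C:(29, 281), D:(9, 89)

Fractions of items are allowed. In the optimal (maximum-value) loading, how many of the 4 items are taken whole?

Order: B (247/6=41.17) > D (89/9=9.89) > C (281/29=9.69) > A (117/22=5.32)
Fill: take B (6 @ 247) → take D (9 @ 89) → take 20/29 of C → 193.79; 35/35 used.
2 item(s) taken whole; one partial (take 20/29 of C).

2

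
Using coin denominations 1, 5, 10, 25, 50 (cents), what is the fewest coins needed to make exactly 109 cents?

109 − 2×50→9 − 1×5→4 − 4×1→0
Total coins = 2 + 1 + 4 = 7

7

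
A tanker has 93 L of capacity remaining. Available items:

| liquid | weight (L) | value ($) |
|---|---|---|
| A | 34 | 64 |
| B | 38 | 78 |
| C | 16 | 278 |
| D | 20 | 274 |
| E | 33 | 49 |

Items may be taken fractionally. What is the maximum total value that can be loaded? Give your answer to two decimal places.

665.76

Sort by value per unit weight and fill in that order.
Order: C (278/16=17.38) > D (274/20=13.70) > B (78/38=2.05) > A (64/34=1.88) > E (49/33=1.48)
Fill: take C (16 @ 278) → take D (20 @ 274) → take B (38 @ 78) → take 19/34 of A → 35.76; 93/93 used.
Total value = 665.76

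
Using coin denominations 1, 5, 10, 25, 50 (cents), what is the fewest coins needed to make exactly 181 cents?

Use the largest denomination that fits, subtract, and repeat.
181 − 3×50→31 − 1×25→6 − 1×5→1 − 1×1→0
Total coins = 3 + 1 + 1 + 1 = 6

6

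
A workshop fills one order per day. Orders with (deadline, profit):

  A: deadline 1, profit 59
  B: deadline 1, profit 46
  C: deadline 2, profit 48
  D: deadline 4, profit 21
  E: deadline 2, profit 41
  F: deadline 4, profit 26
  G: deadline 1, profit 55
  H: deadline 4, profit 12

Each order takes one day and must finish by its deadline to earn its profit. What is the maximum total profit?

Profit order: A=59 G=55 C=48 B=46 E=41 F=26 D=21 H=12
Assign: A→slot 1, G skipped, C→slot 2, B skipped, E skipped, F→slot 4, D→slot 3, H skipped.
Slots: [1:A] [2:C] [3:D] [4:F]
Profit = 59 + 48 + 21 + 26 = 154

154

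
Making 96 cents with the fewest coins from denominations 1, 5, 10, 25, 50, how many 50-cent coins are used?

96 − 1×50→46 − 1×25→21 − 2×10→1 − 1×1→0
Count of 50: 1

1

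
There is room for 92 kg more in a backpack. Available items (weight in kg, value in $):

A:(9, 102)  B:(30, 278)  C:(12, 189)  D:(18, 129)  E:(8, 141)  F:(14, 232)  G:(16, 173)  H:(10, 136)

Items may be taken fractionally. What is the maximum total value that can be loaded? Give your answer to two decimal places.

1186.13

Greedy by value/weight ratio, highest first.
Order: E (141/8=17.62) > F (232/14=16.57) > C (189/12=15.75) > H (136/10=13.60) > A (102/9=11.33) > G (173/16=10.81) > B (278/30=9.27) > D (129/18=7.17)
Fill: take E (8 @ 141) → take F (14 @ 232) → take C (12 @ 189) → take H (10 @ 136) → take A (9 @ 102) → take G (16 @ 173) → take 23/30 of B → 213.13; 92/92 used.
Total value = 1186.13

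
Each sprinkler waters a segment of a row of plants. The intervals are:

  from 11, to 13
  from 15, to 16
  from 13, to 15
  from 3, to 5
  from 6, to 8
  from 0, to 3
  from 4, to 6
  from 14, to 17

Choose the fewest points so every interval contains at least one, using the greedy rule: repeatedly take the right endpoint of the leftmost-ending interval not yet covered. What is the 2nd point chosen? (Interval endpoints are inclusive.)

6

By right end: [0,3]  [3,5]  [4,6]  [6,8]  [11,13]  [13,15]  [15,16]  [14,17]
[0,3] uncovered → point at 3; [4,6] uncovered → point at 6; [11,13] uncovered → point at 13; [15,16] uncovered → point at 16.
Points: 3, 6, 13, 16 (4 total).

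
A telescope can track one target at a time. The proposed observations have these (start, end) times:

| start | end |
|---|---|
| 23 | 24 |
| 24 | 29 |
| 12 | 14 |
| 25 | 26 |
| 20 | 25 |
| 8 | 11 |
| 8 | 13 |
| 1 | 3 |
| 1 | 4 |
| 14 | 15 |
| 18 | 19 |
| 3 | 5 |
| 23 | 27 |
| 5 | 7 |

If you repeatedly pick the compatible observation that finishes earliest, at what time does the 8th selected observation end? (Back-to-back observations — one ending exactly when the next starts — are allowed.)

24

By end time: (1,3), (1,4), (3,5), (5,7), (8,11), (8,13), (12,14), (14,15), (18,19), (23,24), (20,25), (25,26), (23,27), (24,29).
Pick (1,3); next start ≥ 3 → (3,5); next start ≥ 5 → (5,7); next start ≥ 7 → (8,11); next start ≥ 11 → (12,14); next start ≥ 14 → (14,15); next start ≥ 15 → (18,19); next start ≥ 19 → (23,24); next start ≥ 24 → (25,26).
Selected: (1,3) (3,5) (5,7) (8,11) (12,14) (14,15) (18,19) (23,24) (25,26)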